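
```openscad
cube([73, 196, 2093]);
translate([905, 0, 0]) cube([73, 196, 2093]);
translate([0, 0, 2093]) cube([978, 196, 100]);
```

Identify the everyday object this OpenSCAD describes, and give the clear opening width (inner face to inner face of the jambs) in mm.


A door frame. The clear opening width is 832 mm.

Two 2093 mm tall posts with a header on top — a door frame. The left jamb is 73 mm wide at x = 0; the right jamb starts at x = 905. The clear opening is 905 − 73 = 832 mm.


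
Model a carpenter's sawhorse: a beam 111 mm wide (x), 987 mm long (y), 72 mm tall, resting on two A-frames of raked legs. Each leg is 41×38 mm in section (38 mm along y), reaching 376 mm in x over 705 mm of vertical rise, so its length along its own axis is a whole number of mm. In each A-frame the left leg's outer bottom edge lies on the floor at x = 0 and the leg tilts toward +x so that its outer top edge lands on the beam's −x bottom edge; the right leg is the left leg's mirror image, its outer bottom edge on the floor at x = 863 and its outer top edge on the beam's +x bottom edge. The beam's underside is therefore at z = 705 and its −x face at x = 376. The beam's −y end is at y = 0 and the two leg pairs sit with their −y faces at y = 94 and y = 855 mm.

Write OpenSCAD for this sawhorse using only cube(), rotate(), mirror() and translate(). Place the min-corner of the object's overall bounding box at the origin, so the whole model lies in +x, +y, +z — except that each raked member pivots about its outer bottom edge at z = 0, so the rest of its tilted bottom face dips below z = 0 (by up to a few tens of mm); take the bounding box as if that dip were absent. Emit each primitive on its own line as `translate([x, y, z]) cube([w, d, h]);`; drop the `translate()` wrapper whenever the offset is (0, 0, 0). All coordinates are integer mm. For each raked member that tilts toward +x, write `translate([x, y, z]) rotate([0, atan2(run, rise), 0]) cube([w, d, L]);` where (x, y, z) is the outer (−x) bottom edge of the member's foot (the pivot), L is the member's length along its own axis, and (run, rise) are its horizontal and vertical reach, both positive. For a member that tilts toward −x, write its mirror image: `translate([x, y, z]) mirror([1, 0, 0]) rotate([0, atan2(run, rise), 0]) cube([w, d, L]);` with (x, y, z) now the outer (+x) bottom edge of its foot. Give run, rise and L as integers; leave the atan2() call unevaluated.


translate([376, 0, 705]) cube([111, 987, 72]);
translate([0, 94, 0]) rotate([0, atan2(376, 705), 0]) cube([41, 38, 799]);
translate([863, 94, 0]) mirror([1, 0, 0]) rotate([0, atan2(376, 705), 0]) cube([41, 38, 799]);
translate([0, 855, 0]) rotate([0, atan2(376, 705), 0]) cube([41, 38, 799]);
translate([863, 855, 0]) mirror([1, 0, 0]) rotate([0, atan2(376, 705), 0]) cube([41, 38, 799]);


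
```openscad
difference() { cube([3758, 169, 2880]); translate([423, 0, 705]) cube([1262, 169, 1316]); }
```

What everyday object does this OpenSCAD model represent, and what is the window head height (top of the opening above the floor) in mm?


A wall with a window opening. The window head height is 2021 mm.

A wall with a rectangular opening subtracted — a window. Sill at z = 705, opening 1316 mm tall, so the head is at 705 + 1316 = 2021 mm.


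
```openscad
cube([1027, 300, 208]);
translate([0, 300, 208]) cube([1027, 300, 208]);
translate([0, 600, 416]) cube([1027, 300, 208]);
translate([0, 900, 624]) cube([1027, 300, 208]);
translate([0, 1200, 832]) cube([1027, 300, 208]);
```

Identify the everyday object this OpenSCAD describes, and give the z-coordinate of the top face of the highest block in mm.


A staircase. The total rise is 1040 mm.

5 identical blocks, each offset up and back from the previous — a staircase. Each step is 208 mm tall and there are 5 of them, so the total rise is 5 × 208 = 1040 mm.


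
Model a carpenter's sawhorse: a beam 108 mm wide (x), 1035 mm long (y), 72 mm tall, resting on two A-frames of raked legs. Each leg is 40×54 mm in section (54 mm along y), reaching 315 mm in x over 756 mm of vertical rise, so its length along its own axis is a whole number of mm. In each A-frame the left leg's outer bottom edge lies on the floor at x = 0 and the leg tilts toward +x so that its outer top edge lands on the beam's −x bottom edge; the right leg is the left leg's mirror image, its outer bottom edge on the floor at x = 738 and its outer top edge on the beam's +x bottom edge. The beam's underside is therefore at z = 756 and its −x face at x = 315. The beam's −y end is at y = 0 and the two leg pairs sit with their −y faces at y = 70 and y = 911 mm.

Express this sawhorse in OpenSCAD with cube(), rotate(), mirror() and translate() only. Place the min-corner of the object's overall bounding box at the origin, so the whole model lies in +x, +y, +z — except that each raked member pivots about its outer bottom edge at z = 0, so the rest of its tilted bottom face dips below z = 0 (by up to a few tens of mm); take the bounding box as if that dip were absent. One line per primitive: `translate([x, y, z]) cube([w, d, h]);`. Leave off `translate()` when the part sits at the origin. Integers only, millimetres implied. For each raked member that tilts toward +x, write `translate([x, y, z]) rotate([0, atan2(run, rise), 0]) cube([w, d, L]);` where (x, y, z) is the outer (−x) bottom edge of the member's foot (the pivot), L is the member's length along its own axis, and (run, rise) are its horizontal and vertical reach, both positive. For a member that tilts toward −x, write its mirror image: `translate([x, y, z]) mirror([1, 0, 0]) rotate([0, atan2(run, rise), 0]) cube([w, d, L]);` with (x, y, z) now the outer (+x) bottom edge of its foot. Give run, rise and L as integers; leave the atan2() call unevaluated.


translate([315, 0, 756]) cube([108, 1035, 72]);
translate([0, 70, 0]) rotate([0, atan2(315, 756), 0]) cube([40, 54, 819]);
translate([738, 70, 0]) mirror([1, 0, 0]) rotate([0, atan2(315, 756), 0]) cube([40, 54, 819]);
translate([0, 911, 0]) rotate([0, atan2(315, 756), 0]) cube([40, 54, 819]);
translate([738, 911, 0]) mirror([1, 0, 0]) rotate([0, atan2(315, 756), 0]) cube([40, 54, 819]);


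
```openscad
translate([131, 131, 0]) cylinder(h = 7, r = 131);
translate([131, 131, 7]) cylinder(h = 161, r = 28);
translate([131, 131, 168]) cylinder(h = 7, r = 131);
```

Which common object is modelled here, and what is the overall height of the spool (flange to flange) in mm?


A spool. The overall height is 175 mm.

Three coaxial cylinders, large–small–large — a spool. Two 7 mm flanges and a 161 mm core give 7 + 161 + 7 = 175 mm.


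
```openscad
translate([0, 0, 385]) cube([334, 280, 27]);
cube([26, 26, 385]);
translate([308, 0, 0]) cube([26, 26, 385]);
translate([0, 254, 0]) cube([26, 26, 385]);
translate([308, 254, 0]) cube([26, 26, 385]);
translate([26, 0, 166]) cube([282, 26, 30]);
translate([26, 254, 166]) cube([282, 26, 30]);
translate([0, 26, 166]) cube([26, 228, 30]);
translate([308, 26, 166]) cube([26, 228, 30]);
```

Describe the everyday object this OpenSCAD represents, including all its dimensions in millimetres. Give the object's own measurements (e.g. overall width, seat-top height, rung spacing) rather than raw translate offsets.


A four-legged stool. The seat is a 334×280×27 mm slab whose top surface is at z = 412 mm; four square legs, each 26×26 mm in cross-section, run from the floor (z = 0) to the underside of the seat, each flush with a corner of the seat. Four stretchers, 26 mm wide and 30 mm tall, connect adjacent legs with their undersides at z = 166 mm, each running between the inner faces of the legs it joins and aligned with the legs' outer faces on the other axis.


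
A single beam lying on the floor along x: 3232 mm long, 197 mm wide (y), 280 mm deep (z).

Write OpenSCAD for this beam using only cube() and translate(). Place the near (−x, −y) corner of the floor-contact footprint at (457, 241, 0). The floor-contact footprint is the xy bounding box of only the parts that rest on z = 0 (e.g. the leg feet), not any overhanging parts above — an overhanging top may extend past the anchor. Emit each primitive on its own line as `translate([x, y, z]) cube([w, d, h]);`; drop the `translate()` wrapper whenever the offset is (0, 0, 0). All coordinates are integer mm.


translate([457, 241, 0]) cube([3232, 197, 280]);


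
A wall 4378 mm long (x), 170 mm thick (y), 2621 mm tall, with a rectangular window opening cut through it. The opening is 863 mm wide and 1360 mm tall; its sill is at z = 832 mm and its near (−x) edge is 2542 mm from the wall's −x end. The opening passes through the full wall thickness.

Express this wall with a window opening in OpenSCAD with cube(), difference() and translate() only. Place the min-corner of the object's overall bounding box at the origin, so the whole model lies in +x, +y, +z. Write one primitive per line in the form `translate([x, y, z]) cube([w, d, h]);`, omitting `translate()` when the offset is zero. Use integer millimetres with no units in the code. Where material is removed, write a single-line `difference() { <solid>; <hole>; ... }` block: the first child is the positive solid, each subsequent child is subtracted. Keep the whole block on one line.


difference() { cube([4378, 170, 2621]); translate([2542, 0, 832]) cube([863, 170, 1360]); }


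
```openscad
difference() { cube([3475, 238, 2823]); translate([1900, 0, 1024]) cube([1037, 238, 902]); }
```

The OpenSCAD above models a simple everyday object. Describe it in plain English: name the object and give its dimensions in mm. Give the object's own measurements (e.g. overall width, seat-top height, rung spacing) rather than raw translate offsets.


A wall 3475 mm long (x), 238 mm thick (y), 2823 mm tall, with a rectangular window opening cut through it. The opening is 1037 mm wide and 902 mm tall; its sill is at z = 1024 mm and its near (−x) edge is 1900 mm from the wall's −x end. The opening passes through the full wall thickness.


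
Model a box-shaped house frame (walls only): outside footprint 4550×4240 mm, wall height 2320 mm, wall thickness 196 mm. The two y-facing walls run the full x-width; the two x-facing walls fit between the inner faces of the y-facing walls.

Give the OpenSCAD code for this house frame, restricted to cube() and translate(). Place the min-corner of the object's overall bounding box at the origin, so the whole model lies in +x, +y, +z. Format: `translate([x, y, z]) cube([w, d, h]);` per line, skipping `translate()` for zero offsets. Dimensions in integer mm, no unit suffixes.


cube([4550, 196, 2320]);
translate([0, 4044, 0]) cube([4550, 196, 2320]);
translate([0, 196, 0]) cube([196, 3848, 2320]);
translate([4354, 196, 0]) cube([196, 3848, 2320]);


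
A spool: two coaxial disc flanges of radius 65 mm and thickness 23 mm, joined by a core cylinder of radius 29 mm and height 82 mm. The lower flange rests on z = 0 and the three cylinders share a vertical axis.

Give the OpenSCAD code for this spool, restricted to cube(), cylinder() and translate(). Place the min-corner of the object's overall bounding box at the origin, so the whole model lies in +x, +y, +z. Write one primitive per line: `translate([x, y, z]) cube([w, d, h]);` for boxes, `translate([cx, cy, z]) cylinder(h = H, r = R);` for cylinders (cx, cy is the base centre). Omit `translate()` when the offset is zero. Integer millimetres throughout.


translate([65, 65, 0]) cylinder(h = 23, r = 65);
translate([65, 65, 23]) cylinder(h = 82, r = 29);
translate([65, 65, 105]) cylinder(h = 23, r = 65);


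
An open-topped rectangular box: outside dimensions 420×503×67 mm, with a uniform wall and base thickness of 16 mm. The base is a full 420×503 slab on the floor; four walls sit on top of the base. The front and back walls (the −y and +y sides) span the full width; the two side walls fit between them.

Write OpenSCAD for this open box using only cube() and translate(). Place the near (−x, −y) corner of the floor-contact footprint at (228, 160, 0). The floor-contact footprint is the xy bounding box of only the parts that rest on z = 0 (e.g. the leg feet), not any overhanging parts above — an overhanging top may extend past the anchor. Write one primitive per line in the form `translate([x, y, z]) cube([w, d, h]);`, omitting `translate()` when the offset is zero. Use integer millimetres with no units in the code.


translate([228, 160, 0]) cube([420, 503, 16]);
translate([228, 160, 16]) cube([420, 16, 51]);
translate([228, 647, 16]) cube([420, 16, 51]);
translate([228, 176, 16]) cube([16, 471, 51]);
translate([632, 176, 16]) cube([16, 471, 51]);


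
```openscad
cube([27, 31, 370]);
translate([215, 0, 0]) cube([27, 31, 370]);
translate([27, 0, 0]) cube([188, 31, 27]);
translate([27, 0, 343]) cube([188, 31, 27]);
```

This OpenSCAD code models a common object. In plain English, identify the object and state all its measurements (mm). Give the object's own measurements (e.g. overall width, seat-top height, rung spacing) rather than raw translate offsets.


A rectangular picture frame lying in the x–z plane (depth along y). The opening is 188 mm wide (x) by 316 mm tall (z), surrounded by a border 27 mm wide on all four sides. The frame is 31 mm deep and is made of two full-height vertical stiles with two horizontal rails fitted between them.


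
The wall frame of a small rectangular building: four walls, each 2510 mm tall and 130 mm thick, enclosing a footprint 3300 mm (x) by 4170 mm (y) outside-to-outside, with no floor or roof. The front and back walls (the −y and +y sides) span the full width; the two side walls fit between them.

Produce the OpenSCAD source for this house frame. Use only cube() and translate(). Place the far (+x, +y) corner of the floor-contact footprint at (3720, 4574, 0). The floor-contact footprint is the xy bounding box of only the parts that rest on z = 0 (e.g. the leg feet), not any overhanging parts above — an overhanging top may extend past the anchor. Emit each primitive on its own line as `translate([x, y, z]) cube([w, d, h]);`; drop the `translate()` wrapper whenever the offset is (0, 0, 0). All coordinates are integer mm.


translate([420, 404, 0]) cube([3300, 130, 2510]);
translate([420, 4444, 0]) cube([3300, 130, 2510]);
translate([420, 534, 0]) cube([130, 3910, 2510]);
translate([3590, 534, 0]) cube([130, 3910, 2510]);


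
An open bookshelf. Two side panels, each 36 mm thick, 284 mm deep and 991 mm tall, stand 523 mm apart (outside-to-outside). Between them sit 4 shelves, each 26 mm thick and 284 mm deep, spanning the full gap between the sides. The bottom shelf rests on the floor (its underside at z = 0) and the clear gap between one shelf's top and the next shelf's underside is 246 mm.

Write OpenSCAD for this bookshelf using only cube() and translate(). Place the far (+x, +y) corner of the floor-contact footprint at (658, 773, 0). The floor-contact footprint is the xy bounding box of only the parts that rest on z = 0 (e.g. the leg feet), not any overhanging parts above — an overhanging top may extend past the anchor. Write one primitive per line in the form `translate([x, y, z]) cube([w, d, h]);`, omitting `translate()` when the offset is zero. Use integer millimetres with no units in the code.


translate([135, 489, 0]) cube([36, 284, 991]);
translate([622, 489, 0]) cube([36, 284, 991]);
translate([171, 489, 0]) cube([451, 284, 26]);
translate([171, 489, 272]) cube([451, 284, 26]);
translate([171, 489, 544]) cube([451, 284, 26]);
translate([171, 489, 816]) cube([451, 284, 26]);


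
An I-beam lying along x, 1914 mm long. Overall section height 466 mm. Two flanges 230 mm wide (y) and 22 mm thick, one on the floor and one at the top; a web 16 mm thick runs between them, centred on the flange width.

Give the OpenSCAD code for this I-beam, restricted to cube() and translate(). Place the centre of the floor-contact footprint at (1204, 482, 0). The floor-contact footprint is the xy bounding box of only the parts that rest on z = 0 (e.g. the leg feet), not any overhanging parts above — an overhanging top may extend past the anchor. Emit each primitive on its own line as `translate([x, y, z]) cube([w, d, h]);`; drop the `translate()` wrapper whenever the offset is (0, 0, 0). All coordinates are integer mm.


translate([247, 367, 0]) cube([1914, 230, 22]);
translate([247, 474, 22]) cube([1914, 16, 422]);
translate([247, 367, 444]) cube([1914, 230, 22]);


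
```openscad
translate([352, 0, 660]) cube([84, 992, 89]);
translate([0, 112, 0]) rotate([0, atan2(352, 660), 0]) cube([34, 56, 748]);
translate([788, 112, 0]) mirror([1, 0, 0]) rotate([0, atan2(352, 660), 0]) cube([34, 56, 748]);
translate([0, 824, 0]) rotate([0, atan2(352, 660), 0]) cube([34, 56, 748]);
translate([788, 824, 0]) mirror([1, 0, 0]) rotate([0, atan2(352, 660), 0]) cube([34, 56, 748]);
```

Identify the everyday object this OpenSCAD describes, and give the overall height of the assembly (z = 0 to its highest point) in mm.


A sawhorse. The overall height is 749 mm.

A beam across two mirrored pairs of raked legs — a sawhorse. The beam's underside is at z = 660 (matching the legs' vertical rise in atan2(352, 660)) and the beam is 89 mm tall, so its top is at 660 + 89 = 749 mm. The raked legs top out at the beam's underside, so that is the highest point.


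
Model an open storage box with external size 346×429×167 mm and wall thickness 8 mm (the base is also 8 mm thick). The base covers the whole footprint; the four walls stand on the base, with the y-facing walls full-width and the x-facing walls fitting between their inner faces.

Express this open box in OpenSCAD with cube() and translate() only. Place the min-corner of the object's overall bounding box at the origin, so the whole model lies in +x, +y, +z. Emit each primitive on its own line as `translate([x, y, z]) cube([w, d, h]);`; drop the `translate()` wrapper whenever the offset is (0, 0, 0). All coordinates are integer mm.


cube([346, 429, 8]);
translate([0, 0, 8]) cube([346, 8, 159]);
translate([0, 421, 8]) cube([346, 8, 159]);
translate([0, 8, 8]) cube([8, 413, 159]);
translate([338, 8, 8]) cube([8, 413, 159]);


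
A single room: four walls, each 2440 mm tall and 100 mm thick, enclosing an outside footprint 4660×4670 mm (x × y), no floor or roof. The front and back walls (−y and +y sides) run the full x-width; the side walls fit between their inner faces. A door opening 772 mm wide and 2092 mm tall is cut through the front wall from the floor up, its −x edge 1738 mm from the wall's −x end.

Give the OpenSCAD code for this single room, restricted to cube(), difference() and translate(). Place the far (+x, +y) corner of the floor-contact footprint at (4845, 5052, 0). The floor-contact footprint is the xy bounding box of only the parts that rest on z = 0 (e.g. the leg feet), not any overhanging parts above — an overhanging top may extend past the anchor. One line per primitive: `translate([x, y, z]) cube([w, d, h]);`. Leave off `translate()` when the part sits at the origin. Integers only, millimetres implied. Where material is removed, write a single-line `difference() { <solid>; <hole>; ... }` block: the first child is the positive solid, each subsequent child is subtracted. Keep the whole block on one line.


difference() { translate([185, 382, 0]) cube([4660, 100, 2440]); translate([1923, 382, 0]) cube([772, 100, 2092]); }
translate([185, 4952, 0]) cube([4660, 100, 2440]);
translate([185, 482, 0]) cube([100, 4470, 2440]);
translate([4745, 482, 0]) cube([100, 4470, 2440]);


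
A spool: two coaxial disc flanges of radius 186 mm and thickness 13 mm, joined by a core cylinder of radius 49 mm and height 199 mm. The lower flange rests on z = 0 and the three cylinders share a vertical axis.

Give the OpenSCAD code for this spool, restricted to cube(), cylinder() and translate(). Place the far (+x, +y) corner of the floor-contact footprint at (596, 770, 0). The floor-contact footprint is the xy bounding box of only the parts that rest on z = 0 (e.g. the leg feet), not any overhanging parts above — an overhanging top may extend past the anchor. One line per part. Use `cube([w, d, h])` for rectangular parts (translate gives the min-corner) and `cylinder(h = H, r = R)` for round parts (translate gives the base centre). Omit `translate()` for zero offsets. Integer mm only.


translate([410, 584, 0]) cylinder(h = 13, r = 186);
translate([410, 584, 13]) cylinder(h = 199, r = 49);
translate([410, 584, 212]) cylinder(h = 13, r = 186);


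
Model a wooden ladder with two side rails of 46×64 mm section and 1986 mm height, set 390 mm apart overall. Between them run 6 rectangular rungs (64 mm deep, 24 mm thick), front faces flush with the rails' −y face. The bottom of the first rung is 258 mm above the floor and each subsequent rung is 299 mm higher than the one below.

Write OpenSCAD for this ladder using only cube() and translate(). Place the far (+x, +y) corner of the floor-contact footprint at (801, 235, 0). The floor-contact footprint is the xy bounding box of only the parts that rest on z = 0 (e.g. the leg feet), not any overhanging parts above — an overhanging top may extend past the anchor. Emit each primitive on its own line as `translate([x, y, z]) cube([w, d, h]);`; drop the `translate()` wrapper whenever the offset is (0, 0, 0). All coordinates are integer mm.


translate([411, 171, 0]) cube([46, 64, 1986]);
translate([755, 171, 0]) cube([46, 64, 1986]);
translate([457, 171, 258]) cube([298, 64, 24]);
translate([457, 171, 557]) cube([298, 64, 24]);
translate([457, 171, 856]) cube([298, 64, 24]);
translate([457, 171, 1155]) cube([298, 64, 24]);
translate([457, 171, 1454]) cube([298, 64, 24]);
translate([457, 171, 1753]) cube([298, 64, 24]);


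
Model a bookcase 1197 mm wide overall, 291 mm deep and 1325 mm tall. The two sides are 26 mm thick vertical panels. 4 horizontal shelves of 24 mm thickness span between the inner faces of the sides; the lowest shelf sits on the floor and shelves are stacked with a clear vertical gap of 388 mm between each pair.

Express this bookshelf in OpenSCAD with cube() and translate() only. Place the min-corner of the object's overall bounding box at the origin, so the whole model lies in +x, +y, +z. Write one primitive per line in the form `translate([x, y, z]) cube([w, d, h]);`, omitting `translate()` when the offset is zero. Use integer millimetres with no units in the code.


cube([26, 291, 1325]);
translate([1171, 0, 0]) cube([26, 291, 1325]);
translate([26, 0, 0]) cube([1145, 291, 24]);
translate([26, 0, 412]) cube([1145, 291, 24]);
translate([26, 0, 824]) cube([1145, 291, 24]);
translate([26, 0, 1236]) cube([1145, 291, 24]);


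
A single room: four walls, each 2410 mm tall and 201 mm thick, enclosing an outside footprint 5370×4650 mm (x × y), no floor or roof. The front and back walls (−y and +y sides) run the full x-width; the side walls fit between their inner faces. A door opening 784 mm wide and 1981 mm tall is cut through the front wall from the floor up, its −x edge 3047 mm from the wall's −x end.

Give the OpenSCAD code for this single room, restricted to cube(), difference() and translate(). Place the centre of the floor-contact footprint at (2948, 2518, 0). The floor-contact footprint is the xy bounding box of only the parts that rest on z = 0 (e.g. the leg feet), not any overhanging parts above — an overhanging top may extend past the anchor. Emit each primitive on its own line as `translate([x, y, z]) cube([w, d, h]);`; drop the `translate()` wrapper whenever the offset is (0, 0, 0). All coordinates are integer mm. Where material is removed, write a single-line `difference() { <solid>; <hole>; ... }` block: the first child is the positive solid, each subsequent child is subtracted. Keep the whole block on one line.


difference() { translate([263, 193, 0]) cube([5370, 201, 2410]); translate([3310, 193, 0]) cube([784, 201, 1981]); }
translate([263, 4642, 0]) cube([5370, 201, 2410]);
translate([263, 394, 0]) cube([201, 4248, 2410]);
translate([5432, 394, 0]) cube([201, 4248, 2410]);


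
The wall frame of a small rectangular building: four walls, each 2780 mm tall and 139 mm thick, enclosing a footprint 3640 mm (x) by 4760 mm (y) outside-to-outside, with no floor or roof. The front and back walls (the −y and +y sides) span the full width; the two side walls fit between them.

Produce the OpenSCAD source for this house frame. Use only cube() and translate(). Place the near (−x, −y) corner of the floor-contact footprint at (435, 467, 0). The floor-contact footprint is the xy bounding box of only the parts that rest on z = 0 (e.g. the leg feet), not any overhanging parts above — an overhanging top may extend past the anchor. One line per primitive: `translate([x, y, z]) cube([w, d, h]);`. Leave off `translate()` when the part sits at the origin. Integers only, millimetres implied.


translate([435, 467, 0]) cube([3640, 139, 2780]);
translate([435, 5088, 0]) cube([3640, 139, 2780]);
translate([435, 606, 0]) cube([139, 4482, 2780]);
translate([3936, 606, 0]) cube([139, 4482, 2780]);


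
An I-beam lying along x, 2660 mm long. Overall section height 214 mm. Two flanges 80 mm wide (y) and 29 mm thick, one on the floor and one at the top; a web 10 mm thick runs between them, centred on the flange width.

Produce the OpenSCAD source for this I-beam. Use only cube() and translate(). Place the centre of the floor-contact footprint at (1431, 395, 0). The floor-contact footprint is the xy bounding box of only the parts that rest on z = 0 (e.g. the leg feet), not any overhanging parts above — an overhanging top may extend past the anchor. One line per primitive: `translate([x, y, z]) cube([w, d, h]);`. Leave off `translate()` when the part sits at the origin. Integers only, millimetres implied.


translate([101, 355, 0]) cube([2660, 80, 29]);
translate([101, 390, 29]) cube([2660, 10, 156]);
translate([101, 355, 185]) cube([2660, 80, 29]);


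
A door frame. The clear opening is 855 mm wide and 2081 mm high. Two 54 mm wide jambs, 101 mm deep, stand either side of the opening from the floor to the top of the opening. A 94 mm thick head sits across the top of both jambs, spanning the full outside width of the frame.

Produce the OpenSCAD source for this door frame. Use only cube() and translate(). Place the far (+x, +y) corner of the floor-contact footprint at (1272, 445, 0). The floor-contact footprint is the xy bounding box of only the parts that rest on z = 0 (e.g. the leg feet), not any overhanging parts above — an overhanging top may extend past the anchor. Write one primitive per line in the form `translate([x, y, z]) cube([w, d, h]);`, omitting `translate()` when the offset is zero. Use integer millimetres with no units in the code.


translate([309, 344, 0]) cube([54, 101, 2081]);
translate([1218, 344, 0]) cube([54, 101, 2081]);
translate([309, 344, 2081]) cube([963, 101, 94]);


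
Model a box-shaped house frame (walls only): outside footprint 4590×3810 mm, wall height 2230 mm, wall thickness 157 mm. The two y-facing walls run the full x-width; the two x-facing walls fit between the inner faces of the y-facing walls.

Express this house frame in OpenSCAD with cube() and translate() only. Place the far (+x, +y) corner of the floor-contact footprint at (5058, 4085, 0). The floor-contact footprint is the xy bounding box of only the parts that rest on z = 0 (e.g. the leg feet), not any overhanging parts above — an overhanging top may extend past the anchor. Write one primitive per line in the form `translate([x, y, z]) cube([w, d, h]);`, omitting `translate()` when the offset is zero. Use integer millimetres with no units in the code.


translate([468, 275, 0]) cube([4590, 157, 2230]);
translate([468, 3928, 0]) cube([4590, 157, 2230]);
translate([468, 432, 0]) cube([157, 3496, 2230]);
translate([4901, 432, 0]) cube([157, 3496, 2230]);


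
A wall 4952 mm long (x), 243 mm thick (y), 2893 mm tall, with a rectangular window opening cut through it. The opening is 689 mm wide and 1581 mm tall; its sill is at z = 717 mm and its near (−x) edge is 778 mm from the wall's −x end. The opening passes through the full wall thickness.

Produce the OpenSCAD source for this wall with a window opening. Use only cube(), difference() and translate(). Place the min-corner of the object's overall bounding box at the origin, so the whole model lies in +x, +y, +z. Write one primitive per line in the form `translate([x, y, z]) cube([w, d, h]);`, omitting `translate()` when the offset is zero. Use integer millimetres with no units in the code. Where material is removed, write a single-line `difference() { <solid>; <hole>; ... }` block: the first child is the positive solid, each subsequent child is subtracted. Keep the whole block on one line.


difference() { cube([4952, 243, 2893]); translate([778, 0, 717]) cube([689, 243, 1581]); }


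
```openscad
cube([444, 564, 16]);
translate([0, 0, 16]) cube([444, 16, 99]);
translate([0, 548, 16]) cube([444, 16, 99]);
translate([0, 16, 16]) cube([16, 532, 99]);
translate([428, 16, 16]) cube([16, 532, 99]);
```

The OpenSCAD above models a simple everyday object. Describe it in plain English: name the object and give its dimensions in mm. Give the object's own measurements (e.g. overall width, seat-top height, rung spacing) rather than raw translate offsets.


An open-topped rectangular box: outside dimensions 444×564×115 mm, with a uniform wall and base thickness of 16 mm. The base is a full 444×564 slab on the floor; four walls sit on top of the base. The front and back walls (the −y and +y sides) span the full width; the two side walls fit between them.


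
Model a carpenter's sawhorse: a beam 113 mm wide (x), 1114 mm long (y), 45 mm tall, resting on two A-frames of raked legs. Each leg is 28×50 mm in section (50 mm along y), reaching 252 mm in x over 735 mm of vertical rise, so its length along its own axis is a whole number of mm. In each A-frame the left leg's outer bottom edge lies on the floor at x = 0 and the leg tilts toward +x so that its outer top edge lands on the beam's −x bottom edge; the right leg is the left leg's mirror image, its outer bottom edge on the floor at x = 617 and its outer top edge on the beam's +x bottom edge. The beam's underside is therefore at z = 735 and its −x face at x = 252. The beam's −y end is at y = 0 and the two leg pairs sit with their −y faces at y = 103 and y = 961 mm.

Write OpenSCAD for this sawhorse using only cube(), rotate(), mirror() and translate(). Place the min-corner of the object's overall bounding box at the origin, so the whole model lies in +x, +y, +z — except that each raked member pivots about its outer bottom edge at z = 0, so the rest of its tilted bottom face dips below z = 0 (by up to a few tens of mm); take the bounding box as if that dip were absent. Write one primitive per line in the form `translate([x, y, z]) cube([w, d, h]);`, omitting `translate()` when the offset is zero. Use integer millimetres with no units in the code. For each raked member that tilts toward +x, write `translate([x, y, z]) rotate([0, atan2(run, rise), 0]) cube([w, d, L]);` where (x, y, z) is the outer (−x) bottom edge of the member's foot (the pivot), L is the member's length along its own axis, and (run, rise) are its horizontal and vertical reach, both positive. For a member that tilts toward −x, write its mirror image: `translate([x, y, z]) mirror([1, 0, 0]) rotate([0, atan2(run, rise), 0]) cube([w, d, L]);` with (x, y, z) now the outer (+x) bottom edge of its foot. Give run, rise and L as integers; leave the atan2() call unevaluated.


translate([252, 0, 735]) cube([113, 1114, 45]);
translate([0, 103, 0]) rotate([0, atan2(252, 735), 0]) cube([28, 50, 777]);
translate([617, 103, 0]) mirror([1, 0, 0]) rotate([0, atan2(252, 735), 0]) cube([28, 50, 777]);
translate([0, 961, 0]) rotate([0, atan2(252, 735), 0]) cube([28, 50, 777]);
translate([617, 961, 0]) mirror([1, 0, 0]) rotate([0, atan2(252, 735), 0]) cube([28, 50, 777]);


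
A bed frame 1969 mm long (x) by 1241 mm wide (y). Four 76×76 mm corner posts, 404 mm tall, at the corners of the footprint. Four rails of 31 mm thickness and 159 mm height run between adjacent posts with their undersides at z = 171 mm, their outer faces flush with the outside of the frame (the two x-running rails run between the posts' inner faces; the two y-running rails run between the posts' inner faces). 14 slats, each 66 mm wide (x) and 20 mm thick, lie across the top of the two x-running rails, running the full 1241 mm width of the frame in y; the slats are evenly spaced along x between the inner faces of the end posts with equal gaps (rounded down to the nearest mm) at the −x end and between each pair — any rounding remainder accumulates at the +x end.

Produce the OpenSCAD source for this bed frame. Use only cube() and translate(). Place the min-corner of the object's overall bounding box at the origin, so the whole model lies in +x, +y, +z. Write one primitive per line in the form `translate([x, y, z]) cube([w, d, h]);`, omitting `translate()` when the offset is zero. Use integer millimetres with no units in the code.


cube([76, 76, 404]);
translate([0, 1165, 0]) cube([76, 76, 404]);
translate([1893, 0, 0]) cube([76, 76, 404]);
translate([1893, 1165, 0]) cube([76, 76, 404]);
translate([76, 0, 171]) cube([1817, 31, 159]);
translate([76, 1210, 171]) cube([1817, 31, 159]);
translate([0, 76, 171]) cube([31, 1089, 159]);
translate([1938, 76, 171]) cube([31, 1089, 159]);
translate([135, 0, 330]) cube([66, 1241, 20]);
translate([260, 0, 330]) cube([66, 1241, 20]);
translate([385, 0, 330]) cube([66, 1241, 20]);
translate([510, 0, 330]) cube([66, 1241, 20]);
translate([635, 0, 330]) cube([66, 1241, 20]);
translate([760, 0, 330]) cube([66, 1241, 20]);
translate([885, 0, 330]) cube([66, 1241, 20]);
translate([1010, 0, 330]) cube([66, 1241, 20]);
translate([1135, 0, 330]) cube([66, 1241, 20]);
translate([1260, 0, 330]) cube([66, 1241, 20]);
translate([1385, 0, 330]) cube([66, 1241, 20]);
translate([1510, 0, 330]) cube([66, 1241, 20]);
translate([1635, 0, 330]) cube([66, 1241, 20]);
translate([1760, 0, 330]) cube([66, 1241, 20]);


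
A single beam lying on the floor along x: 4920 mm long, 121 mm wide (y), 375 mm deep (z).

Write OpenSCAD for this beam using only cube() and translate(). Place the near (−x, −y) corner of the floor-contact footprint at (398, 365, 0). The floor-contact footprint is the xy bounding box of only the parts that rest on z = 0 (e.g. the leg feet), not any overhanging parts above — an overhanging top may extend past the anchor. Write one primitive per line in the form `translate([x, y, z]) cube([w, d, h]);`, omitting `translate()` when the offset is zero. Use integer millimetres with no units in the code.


translate([398, 365, 0]) cube([4920, 121, 375]);


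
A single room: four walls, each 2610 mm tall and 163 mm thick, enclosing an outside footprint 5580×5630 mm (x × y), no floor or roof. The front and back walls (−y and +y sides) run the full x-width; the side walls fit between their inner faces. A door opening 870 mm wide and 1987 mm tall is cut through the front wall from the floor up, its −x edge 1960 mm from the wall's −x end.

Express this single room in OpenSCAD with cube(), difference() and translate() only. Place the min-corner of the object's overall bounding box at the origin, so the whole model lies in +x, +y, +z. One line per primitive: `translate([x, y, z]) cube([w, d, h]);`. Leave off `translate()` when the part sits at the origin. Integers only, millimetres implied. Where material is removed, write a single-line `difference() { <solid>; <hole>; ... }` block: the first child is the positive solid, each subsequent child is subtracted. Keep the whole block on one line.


difference() { cube([5580, 163, 2610]); translate([1960, 0, 0]) cube([870, 163, 1987]); }
translate([0, 5467, 0]) cube([5580, 163, 2610]);
translate([0, 163, 0]) cube([163, 5304, 2610]);
translate([5417, 163, 0]) cube([163, 5304, 2610]);


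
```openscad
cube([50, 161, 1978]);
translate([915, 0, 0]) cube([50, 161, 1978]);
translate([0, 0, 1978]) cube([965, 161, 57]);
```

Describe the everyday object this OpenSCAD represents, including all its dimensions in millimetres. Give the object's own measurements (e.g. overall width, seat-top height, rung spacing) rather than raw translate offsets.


A door frame. The clear opening is 865 mm wide and 1978 mm high. Two 50 mm wide jambs, 161 mm deep, stand either side of the opening from the floor to the top of the opening. A 57 mm thick head sits across the top of both jambs, spanning the full outside width of the frame.


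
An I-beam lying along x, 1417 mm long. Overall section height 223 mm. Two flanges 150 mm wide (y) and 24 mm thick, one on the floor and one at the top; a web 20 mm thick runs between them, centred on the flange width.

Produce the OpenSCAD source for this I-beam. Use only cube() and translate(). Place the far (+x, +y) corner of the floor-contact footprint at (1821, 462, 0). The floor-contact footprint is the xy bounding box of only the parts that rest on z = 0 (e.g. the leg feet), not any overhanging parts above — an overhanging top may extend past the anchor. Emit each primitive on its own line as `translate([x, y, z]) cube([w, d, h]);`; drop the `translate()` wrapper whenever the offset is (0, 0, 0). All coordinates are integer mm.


translate([404, 312, 0]) cube([1417, 150, 24]);
translate([404, 377, 24]) cube([1417, 20, 175]);
translate([404, 312, 199]) cube([1417, 150, 24]);


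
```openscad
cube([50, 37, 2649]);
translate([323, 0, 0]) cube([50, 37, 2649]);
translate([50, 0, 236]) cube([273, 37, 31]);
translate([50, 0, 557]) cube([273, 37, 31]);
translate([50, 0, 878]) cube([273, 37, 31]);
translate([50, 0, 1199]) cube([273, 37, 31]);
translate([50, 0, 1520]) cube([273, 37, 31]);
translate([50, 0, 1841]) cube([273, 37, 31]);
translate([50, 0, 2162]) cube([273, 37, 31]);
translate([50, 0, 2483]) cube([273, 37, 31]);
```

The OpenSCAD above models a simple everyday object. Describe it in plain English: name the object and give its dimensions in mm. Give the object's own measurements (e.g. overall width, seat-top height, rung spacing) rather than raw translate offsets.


A straight ladder. Two 50×37 mm vertical rails, 2649 mm tall, stand 373 mm apart (outside-to-outside) with their front faces coplanar on the −y side. 8 rungs, each 37 mm deep and 31 mm tall, span between the inner faces of the rails, front faces flush with the rails. The lowest rung's underside is at z = 236 mm and rungs are spaced 321 mm apart (underside to underside).


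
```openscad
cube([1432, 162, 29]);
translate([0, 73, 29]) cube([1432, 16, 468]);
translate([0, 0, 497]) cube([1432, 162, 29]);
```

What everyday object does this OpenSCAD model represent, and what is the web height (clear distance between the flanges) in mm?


An I-beam. The web height is 468 mm.

Two wide flanges with a thin centred web — an I-beam. Overall 526 mm minus two 29 mm flanges gives a web of 526 − 2·29 = 468 mm.


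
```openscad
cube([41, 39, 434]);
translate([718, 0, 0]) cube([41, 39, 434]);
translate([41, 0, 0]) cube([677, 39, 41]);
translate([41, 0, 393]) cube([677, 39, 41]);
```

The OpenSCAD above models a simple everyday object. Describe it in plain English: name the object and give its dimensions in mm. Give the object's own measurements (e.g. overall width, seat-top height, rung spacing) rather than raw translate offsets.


A rectangular picture frame lying in the x–z plane (depth along y). The opening is 677 mm wide (x) by 352 mm tall (z), surrounded by a border 41 mm wide on all four sides. The frame is 39 mm deep and is made of two full-height vertical stiles with two horizontal rails fitted between them.


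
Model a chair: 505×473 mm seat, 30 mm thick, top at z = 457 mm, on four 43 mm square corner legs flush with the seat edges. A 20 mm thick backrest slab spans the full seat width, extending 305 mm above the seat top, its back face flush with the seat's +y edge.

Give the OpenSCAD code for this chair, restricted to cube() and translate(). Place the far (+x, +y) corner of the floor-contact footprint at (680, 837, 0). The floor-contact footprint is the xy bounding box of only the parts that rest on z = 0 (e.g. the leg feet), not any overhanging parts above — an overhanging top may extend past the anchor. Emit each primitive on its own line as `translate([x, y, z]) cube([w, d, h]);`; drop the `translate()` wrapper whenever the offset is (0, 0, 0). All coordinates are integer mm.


translate([175, 364, 427]) cube([505, 473, 30]);
translate([175, 364, 0]) cube([43, 43, 427]);
translate([637, 364, 0]) cube([43, 43, 427]);
translate([175, 794, 0]) cube([43, 43, 427]);
translate([637, 794, 0]) cube([43, 43, 427]);
translate([175, 817, 457]) cube([505, 20, 305]);
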